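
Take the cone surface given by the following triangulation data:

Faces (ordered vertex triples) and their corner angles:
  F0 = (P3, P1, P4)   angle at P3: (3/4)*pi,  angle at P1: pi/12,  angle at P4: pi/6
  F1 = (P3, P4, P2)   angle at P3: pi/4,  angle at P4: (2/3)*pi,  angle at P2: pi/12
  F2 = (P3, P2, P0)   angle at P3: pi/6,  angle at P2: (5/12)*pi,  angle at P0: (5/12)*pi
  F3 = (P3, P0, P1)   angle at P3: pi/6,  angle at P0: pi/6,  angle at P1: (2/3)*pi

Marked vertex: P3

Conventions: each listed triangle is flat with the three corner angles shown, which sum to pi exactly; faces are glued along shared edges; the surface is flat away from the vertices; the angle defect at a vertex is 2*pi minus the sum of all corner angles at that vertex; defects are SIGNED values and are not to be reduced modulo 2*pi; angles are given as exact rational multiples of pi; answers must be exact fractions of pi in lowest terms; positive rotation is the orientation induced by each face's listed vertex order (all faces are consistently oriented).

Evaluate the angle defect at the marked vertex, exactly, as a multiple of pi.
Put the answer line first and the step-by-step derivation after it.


Answer: defect(P3) = (2/3)*pi

Sum of corner angles at P3: (4/3)*pi
defect = 2*pi - (4/3)*pi


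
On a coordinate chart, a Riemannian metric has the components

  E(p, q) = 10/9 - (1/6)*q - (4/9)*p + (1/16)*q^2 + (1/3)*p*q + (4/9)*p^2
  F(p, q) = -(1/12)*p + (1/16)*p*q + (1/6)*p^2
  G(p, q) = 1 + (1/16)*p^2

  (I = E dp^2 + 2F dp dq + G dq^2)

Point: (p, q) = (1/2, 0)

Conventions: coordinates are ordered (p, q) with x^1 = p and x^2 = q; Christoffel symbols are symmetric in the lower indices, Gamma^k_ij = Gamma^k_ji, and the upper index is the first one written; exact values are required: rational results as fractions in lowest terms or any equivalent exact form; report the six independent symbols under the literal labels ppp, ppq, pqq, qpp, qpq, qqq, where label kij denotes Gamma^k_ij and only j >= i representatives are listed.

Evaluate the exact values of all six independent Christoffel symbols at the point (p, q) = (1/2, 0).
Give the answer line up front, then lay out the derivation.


Answer: Gamma_ppp = 0, Gamma_ppq = 0, Gamma_pqq = 0, Gamma_qpp = 16/195, Gamma_qpq = 2/65, Gamma_qqq = 0

E = 1, F = 0, G = 65/64 at the point
E_p = 0, E_q = 0, F_p = 1/12, F_q = 1/32, G_p = 1/16, G_q = 0
EG - F^2 = 65/64;  g^inv = (64/65) * [[65/64, 0], [0, 1]]
first-kind symbols [ij,l] = (1/2)(d_i g_jl + d_j g_il - d_l g_ij): [pp,p] = E_p/2 = 0, [pp,q] = F_p - E_q/2 = 1/12, [pq,p] = E_q/2 = 0, [pq,q] = G_p/2 = 1/32, [qq,p] = F_q - G_p/2 = 0, [qq,q] = G_q/2 = 0
Gamma^p_ij = (G*[ij,p] - F*[ij,q])/(EG - F^2), Gamma^q_ij = (E*[ij,q] - F*[ij,p])/(EG - F^2)


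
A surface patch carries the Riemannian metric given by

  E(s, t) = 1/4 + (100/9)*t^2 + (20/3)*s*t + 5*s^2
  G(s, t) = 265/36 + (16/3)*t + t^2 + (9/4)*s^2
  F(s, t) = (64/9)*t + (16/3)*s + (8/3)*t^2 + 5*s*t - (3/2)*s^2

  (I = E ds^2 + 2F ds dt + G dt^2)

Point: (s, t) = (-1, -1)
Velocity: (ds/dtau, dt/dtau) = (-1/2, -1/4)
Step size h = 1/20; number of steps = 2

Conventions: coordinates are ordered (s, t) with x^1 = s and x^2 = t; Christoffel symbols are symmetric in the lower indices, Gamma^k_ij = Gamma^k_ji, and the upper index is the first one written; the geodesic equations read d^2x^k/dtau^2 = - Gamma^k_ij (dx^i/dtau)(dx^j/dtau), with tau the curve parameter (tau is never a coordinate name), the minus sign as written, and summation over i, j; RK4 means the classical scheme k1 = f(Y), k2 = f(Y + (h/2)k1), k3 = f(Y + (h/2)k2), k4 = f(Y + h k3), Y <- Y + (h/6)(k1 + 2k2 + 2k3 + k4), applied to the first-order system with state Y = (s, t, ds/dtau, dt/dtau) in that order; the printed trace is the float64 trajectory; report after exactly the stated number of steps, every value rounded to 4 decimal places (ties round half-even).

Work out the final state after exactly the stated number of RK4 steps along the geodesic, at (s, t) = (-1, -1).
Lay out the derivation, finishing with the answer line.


f(Y) = (ds/dtau, dt/dtau, -Gamma^s_ij Y'^i Y'^j, -Gamma^t_ij Y'^i Y'^j) with the Gammas evaluated at the stage position; h = 0.050000; intermediate values shown to 6 dp
step 0: s = -1.0000, t = -1.0000, ds/dtau = -0.5000, dt/dtau = -0.2500
step 1:
  k1: at (s, t) = (-1.000000, -1.000000), (ds/dtau, dt/dtau) = (-0.500000, -0.250000); Gamma_sss = 0.823421, Gamma_sst = -1.100269, Gamma_stt = 0.064923, Gamma_tss = 4.347859, Gamma_tst = -1.735056, Gamma_ttt = 0.393014; k1 = (-0.500000, -0.250000, 0.065154, -0.677764)
  k2: at (s, t) = (-1.012500, -1.006250), (ds/dtau, dt/dtau) = (-0.498371, -0.266944); Gamma_sss = 0.802282, Gamma_sst = -1.081815, Gamma_stt = 0.058205, Gamma_tss = 4.318883, Gamma_tst = -1.711185, Gamma_ttt = 0.381484; k2 = (-0.498371, -0.266944, 0.084430, -0.644579)
  k3: at (s, t) = (-1.012459, -1.006674), (ds/dtau, dt/dtau) = (-0.497889, -0.266114); Gamma_sss = 0.801796, Gamma_sst = -1.081219, Gamma_stt = 0.057998, Gamma_tss = 4.319807, Gamma_tst = -1.710660, Gamma_ttt = 0.381257; k3 = (-0.497889, -0.266114, 0.083646, -0.644543)
  k4: at (s, t) = (-1.024894, -1.013306), (ds/dtau, dt/dtau) = (-0.495818, -0.282227); Gamma_sss = 0.780708, Gamma_sst = -1.062748, Gamma_stt = 0.051401, Gamma_tss = 4.291781, Gamma_tst = -1.686744, Gamma_ttt = 0.369934; k4 = (-0.495818, -0.282227, 0.101408, -0.612474)
  Y <- Y + (h/6)(k1 + 2k2 + 2k3 + k4): s = -1.0249, t = -1.0133, ds/dtau = -0.4958, dt/dtau = -0.2822
step 2:
  k1: at (s, t) = (-1.024903, -1.013320), (ds/dtau, dt/dtau) = (-0.495811, -0.282237); Gamma_sss = 0.780683, Gamma_sst = -1.062722, Gamma_stt = 0.051392, Gamma_tss = 4.291779, Gamma_tst = -1.686716, Gamma_ttt = 0.369921; k1 = (-0.495811, -0.282237, 0.101419, -0.612442)
  k2: at (s, t) = (-1.037298, -1.020375), (ds/dtau, dt/dtau) = (-0.493275, -0.297548); Gamma_sss = 0.759577, Gamma_sst = -1.044169, Gamma_stt = 0.044892, Gamma_tss = 4.264699, Gamma_tst = -1.662682, Gamma_ttt = 0.358769; k2 = (-0.493275, -0.297548, 0.117717, -0.581378)
  k3: at (s, t) = (-1.037235, -1.020758), (ds/dtau, dt/dtau) = (-0.492868, -0.296772); Gamma_sss = 0.759179, Gamma_sst = -1.043677, Gamma_stt = 0.044728, Gamma_tss = 4.265604, Gamma_tst = -1.662254, Gamma_ttt = 0.358595; k3 = (-0.492868, -0.296772, 0.116958, -0.581504)
  k4: at (s, t) = (-1.049546, -1.028158), (ds/dtau, dt/dtau) = (-0.489963, -0.311313); Gamma_sss = 0.738214, Gamma_sst = -1.025223, Gamma_stt = 0.038389, Gamma_tss = 4.239447, Gamma_tst = -1.638286, Gamma_ttt = 0.347698; k4 = (-0.489963, -0.311313, 0.131819, -0.551654)
  Y <- Y + (h/6)(k1 + 2k2 + 2k3 + k4): s = -1.0496, t = -1.0282, ds/dtau = -0.4900, dt/dtau = -0.3113

Answer: s = -1.0496, t = -1.0282, ds/dtau = -0.4900, dt/dtau = -0.3113


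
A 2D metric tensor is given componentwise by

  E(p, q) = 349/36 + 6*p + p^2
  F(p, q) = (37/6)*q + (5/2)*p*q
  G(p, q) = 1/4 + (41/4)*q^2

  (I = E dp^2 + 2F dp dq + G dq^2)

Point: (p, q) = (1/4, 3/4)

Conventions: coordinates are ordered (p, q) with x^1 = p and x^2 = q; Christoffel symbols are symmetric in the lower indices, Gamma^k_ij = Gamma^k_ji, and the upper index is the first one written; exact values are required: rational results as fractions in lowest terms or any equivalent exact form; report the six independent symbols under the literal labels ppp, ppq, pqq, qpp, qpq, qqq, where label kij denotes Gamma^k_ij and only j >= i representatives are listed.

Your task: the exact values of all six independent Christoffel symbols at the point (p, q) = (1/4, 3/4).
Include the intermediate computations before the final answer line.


E = 1621/144, F = 163/32, G = 385/64 at the point
E_p = 13/2, E_q = 0, F_p = 15/8, F_q = 163/24, G_p = 0, G_q = 123/8
EG - F^2 = 96241/2304;  g^inv = (2304/96241) * [[385/64, -163/32], [-163/32, 1621/144]]
first-kind symbols [ij,l] = (1/2)(d_i g_jl + d_j g_il - d_l g_ij): [pp,p] = E_p/2 = 13/4, [pp,q] = F_p - E_q/2 = 15/8, [pq,p] = E_q/2 = 0, [pq,q] = G_p/2 = 0, [qq,p] = F_q - G_p/2 = 163/24, [qq,q] = G_q/2 = 123/16
Gamma^p_ij = (G*[ij,p] - F*[ij,q])/(EG - F^2), Gamma^q_ij = (E*[ij,q] - F*[ij,p])/(EG - F^2)

Answer: Gamma_ppp = 23040/96241, Gamma_ppq = 0, Gamma_pqq = 3912/96241, Gamma_qpp = 10488/96241, Gamma_qpq = 0, Gamma_qqq = 119676/96241


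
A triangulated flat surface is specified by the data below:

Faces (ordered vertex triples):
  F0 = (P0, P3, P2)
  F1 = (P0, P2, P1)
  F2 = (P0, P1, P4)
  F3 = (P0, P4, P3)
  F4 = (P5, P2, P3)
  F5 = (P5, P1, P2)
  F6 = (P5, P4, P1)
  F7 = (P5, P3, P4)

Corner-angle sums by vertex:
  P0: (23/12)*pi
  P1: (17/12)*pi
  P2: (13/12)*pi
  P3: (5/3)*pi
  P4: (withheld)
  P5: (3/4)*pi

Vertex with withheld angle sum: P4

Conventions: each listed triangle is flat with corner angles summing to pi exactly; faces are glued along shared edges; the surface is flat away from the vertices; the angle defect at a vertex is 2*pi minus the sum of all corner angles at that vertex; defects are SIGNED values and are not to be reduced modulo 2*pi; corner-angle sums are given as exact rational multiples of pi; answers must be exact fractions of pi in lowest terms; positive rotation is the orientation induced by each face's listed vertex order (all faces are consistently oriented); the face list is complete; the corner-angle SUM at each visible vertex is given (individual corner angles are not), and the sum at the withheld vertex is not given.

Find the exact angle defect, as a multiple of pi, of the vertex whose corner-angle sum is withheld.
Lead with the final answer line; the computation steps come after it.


Answer: defect(P4) = (5/6)*pi

V = 6, E = 12, F = 8; chi = V - E + F = 2
Gauss-Bonnet: total defect = 2*pi*chi = 4*pi; visible defects sum to (19/6)*pi


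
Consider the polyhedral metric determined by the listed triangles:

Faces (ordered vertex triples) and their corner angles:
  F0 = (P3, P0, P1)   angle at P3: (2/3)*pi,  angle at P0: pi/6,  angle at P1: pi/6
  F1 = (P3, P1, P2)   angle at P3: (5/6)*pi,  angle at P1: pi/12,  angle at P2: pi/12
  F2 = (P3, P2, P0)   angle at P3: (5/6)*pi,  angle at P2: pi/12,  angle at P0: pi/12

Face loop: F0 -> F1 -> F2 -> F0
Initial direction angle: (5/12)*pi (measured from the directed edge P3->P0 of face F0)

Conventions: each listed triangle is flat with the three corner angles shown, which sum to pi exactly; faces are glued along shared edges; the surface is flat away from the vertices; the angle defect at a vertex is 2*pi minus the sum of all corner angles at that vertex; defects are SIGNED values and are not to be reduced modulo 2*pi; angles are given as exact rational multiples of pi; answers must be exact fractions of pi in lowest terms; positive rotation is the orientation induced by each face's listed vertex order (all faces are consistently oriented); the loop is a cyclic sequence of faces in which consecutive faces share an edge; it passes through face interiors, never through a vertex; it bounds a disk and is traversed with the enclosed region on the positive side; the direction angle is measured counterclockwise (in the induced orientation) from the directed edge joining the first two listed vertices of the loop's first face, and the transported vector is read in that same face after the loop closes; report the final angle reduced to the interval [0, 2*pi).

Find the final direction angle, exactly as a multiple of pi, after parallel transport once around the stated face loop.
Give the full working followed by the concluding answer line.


enclosed vertex P3: corner angles sum to (7/3)*pi, defect = 2*pi - (7/3)*pi = -pi/3
holonomy = initial angle + sum of enclosed defects (mod 2*pi), positive in the induced orientation
final angle = (5/12)*pi - pi/3 = pi/12 (mod 2*pi)

Answer: final direction angle = pi/12


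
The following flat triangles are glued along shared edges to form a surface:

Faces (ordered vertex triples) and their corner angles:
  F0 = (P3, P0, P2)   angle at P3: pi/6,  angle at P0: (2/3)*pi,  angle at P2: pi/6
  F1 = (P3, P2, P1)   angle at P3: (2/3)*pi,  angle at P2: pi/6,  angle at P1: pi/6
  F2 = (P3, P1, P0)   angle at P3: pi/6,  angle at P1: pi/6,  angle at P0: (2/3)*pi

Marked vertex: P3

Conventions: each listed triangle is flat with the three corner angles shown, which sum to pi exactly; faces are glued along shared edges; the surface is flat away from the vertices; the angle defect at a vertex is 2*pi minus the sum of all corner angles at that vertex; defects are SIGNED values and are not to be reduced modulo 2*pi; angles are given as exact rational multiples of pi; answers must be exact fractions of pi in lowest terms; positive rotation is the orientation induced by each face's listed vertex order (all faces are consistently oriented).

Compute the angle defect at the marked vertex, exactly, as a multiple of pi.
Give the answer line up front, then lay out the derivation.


Answer: defect(P3) = pi

Sum of corner angles at P3: pi
defect = 2*pi - pi


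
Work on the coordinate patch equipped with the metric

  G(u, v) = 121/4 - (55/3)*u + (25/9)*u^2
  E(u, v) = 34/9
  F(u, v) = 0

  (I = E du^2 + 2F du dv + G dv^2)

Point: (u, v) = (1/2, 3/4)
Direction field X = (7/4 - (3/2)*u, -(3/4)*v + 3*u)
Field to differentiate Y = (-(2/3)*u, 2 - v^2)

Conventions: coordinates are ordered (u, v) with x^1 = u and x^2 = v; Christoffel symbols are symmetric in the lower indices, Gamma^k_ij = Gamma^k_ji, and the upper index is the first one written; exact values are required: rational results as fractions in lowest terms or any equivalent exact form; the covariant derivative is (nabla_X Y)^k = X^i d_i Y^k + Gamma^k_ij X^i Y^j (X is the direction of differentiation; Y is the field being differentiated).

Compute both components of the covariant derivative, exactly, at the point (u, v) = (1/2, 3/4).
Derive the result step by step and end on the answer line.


E = 34/9, F = 0, G = 196/9 at the point
E_u = 0, E_v = 0, F_u = 0, F_v = 0, G_u = -140/9, G_v = 0
EG - F^2 = 6664/81;  g^inv = (81/6664) * [[196/9, 0], [0, 34/9]]
first-kind symbols [ij,l] = (1/2)(d_i g_jl + d_j g_il - d_l g_ij): [uu,u] = E_u/2 = 0, [uu,v] = F_u - E_v/2 = 0, [uv,u] = E_v/2 = 0, [uv,v] = G_u/2 = -70/9, [vv,u] = F_v - G_u/2 = 70/9, [vv,v] = G_v/2 = 0
Gamma^u_ij = (G*[ij,u] - F*[ij,v])/(EG - F^2), Gamma^v_ij = (E*[ij,v] - F*[ij,u])/(EG - F^2)
Gamma_uuu = 0, Gamma_uuv = 0, Gamma_uvv = 35/17, Gamma_vuu = 0, Gamma_vuv = -5/14, Gamma_vvv = 0
X = (1, 15/16), Y = (-1/3, 23/16) at the point

Answer: (nabla_X Y)^u = 27521/13056, (nabla_X Y)^v = -405/224


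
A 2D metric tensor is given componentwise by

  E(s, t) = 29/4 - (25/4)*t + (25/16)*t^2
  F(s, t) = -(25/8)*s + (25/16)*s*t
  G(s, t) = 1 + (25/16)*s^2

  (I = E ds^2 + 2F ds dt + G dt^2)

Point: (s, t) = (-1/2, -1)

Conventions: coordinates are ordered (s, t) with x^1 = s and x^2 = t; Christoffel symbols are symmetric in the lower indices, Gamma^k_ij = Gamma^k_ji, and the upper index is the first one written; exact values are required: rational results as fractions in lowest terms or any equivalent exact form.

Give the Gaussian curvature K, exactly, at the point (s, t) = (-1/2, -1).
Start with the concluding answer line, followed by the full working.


Answer: K = -6400/978121

E = 241/16, F = 75/32, G = 89/64, EG - F^2 = 989/64 at the point
E_s = 0, E_t = -75/8, F_s = -75/16, F_t = -25/32, G_s = -25/16, G_t = 0
E_tt = 25/8, F_st = 25/16, G_ss = 25/8
Using the Brioschi determinant formula for K from the metric derivatives:
M1 = [[-E_tt/2 + F_st - G_ss/2, E_s/2, F_s - E_t/2], [F_t - G_s/2, E, F], [G_t/2, F, G]] = [[-25/16, 0, 0], [0, 241/16, 75/32], [0, 75/32, 89/64]]; det M1 = -24725/1024
M2 = [[0, E_t/2, G_s/2], [E_t/2, E, F], [G_s/2, F, G]] = [[0, -75/16, -25/32], [-75/16, 241/16, 75/32], [-25/32, 75/32, 89/64]]; det M2 = -23125/1024
det M1 - det M2 = -25/16; K = -25/16 / (989/64)^2 = -6400/978121


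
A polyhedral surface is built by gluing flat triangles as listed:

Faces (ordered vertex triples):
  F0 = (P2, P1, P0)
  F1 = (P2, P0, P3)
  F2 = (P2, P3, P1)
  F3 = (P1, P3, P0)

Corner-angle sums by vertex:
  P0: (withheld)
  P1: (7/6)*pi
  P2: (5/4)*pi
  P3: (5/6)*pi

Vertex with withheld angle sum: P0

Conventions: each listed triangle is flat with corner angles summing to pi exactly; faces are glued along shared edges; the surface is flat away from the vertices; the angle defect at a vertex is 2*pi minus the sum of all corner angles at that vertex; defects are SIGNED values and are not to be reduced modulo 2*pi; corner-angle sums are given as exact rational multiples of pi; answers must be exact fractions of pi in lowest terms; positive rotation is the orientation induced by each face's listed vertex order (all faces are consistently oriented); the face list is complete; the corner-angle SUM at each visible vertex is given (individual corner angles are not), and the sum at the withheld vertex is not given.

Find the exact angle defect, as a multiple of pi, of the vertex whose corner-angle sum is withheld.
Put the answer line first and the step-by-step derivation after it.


Answer: defect(P0) = (5/4)*pi

V = 4, E = 6, F = 4; chi = V - E + F = 2
Gauss-Bonnet: total defect = 2*pi*chi = 4*pi; visible defects sum to (11/4)*pi


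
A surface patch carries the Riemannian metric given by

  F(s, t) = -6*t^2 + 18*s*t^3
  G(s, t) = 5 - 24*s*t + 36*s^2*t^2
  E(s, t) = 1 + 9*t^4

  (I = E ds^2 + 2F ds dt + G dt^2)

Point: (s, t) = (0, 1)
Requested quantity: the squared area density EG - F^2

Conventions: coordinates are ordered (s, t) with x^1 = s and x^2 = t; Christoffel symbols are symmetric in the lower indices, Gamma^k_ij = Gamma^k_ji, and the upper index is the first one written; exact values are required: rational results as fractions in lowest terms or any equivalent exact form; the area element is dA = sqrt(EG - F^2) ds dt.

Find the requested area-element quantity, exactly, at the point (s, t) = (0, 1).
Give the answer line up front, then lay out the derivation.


Answer: EG - F^2 = 14

E = 10, F = -6, G = 5; EG - F^2 = 14


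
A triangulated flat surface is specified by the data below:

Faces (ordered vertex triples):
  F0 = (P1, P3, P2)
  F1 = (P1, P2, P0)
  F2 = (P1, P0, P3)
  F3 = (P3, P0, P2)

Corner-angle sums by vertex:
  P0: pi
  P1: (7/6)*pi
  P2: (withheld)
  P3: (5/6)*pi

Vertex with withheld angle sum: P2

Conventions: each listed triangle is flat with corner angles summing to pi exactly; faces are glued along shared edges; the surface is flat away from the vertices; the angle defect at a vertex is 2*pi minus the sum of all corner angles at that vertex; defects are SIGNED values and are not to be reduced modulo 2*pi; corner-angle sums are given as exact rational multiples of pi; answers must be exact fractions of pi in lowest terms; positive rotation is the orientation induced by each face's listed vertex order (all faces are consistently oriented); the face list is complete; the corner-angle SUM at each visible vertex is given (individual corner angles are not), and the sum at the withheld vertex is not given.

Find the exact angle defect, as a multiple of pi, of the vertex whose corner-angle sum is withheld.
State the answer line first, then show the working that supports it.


Answer: defect(P2) = pi

V = 4, E = 6, F = 4; chi = V - E + F = 2
Gauss-Bonnet: total defect = 2*pi*chi = 4*pi; visible defects sum to 3*pi


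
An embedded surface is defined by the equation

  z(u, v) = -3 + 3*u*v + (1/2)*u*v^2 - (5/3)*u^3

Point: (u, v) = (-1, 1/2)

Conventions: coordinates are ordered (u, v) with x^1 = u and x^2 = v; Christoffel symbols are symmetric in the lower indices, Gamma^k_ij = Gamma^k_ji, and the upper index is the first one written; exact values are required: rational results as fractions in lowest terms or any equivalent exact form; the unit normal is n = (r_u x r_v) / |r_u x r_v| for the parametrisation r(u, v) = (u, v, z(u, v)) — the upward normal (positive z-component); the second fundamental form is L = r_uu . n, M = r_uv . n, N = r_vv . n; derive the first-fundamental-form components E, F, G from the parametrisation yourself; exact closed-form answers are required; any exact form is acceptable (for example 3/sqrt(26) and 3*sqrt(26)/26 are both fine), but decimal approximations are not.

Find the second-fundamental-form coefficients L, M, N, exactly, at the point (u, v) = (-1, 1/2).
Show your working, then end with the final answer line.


z_u = -27/8, z_v = -7/2, z_uu = 10, z_uv = 7/2, z_vv = -1
E = 793/64, F = 189/16, G = 53/4; answer radicand W^2 = 1577/64
unnormalised second-form numerators: l = 10, m = 7/2, n = -1; L = l/sqrt(1577/64), and similarly M = m/sqrt(W^2), N = n/sqrt(W^2)

Answer: L = 80*sqrt(1577)/1577, M = 28*sqrt(1577)/1577, N = -8*sqrt(1577)/1577


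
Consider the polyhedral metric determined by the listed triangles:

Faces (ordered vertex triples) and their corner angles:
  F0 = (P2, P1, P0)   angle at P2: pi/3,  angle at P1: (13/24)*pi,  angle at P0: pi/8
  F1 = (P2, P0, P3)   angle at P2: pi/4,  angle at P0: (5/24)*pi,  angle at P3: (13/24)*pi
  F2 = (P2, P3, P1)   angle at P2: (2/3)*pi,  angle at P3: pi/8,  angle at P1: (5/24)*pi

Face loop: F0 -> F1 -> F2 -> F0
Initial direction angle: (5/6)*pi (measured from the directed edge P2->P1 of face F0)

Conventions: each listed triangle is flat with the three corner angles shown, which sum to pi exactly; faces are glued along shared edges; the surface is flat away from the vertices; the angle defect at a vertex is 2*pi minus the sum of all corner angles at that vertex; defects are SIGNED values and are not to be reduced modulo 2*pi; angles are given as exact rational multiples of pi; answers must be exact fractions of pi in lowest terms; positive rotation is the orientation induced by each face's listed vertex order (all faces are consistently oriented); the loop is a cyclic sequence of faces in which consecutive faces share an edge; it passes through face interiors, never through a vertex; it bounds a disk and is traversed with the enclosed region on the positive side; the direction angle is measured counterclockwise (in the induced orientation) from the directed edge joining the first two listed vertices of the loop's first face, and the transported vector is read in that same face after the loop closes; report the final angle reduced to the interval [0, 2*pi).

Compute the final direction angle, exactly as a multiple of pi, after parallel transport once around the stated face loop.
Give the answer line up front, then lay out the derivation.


Answer: final direction angle = (19/12)*pi

enclosed vertex P2: corner angles sum to (5/4)*pi, defect = 2*pi - (5/4)*pi = (3/4)*pi
holonomy = initial angle + sum of enclosed defects (mod 2*pi), positive in the induced orientation
final angle = (5/6)*pi + (3/4)*pi = (19/12)*pi (mod 2*pi)


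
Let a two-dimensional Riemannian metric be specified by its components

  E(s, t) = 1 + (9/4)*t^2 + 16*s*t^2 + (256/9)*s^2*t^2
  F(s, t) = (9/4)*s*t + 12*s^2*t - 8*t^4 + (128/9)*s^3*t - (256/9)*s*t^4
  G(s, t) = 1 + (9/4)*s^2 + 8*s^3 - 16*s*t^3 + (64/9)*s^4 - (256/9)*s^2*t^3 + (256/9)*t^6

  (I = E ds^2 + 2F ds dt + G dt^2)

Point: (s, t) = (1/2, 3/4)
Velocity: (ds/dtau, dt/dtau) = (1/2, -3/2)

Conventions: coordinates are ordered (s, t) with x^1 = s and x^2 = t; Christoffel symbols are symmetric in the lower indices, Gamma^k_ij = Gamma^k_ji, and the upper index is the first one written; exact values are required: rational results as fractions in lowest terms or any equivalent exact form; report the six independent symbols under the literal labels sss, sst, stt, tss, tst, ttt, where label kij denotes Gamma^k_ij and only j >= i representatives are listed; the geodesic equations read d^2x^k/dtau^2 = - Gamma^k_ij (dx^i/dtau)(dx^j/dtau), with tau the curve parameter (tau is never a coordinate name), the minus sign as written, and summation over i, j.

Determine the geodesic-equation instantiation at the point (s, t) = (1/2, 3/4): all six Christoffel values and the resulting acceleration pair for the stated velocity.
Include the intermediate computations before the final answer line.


E = 689/64, F = -125/48, G = 61/36 at the point
E_s = 25, E_t = 625/24, F_s = 155/16, F_t = -2275/72, G_s = -125/18, G_t = 15
EG - F^2 = 6601/576;  g^inv = (576/6601) * [[61/36, 125/48], [125/48, 689/64]]
first-kind symbols [ij,l] = (1/2)(d_i g_jl + d_j g_il - d_l g_ij): [ss,s] = E_s/2 = 25/2, [ss,t] = F_s - E_t/2 = -10/3, [st,s] = E_t/2 = 625/48, [st,t] = G_s/2 = -125/36, [tt,s] = F_t - G_s/2 = -225/8, [tt,t] = G_t/2 = 15/2
Gamma^s_ij = (G*[ij,s] - F*[ij,t])/(EG - F^2), Gamma^t_ij = (E*[ij,t] - F*[ij,s])/(EG - F^2)
Gamma_sss = 7200/6601, Gamma_sst = 7500/6601, Gamma_stt = -16200/6601, Gamma_tss = -1920/6601, Gamma_tst = -2000/6601, Gamma_ttt = 4320/6601
d^2s/dtau^2 = -(Gamma_sss*(1/2)^2 + 2*Gamma_sst*(1/2)*(-3/2) + Gamma_stt*(-3/2)^2) = 45900/6601
d^2t/dtau^2 = -(Gamma_tss*(1/2)^2 + 2*Gamma_tst*(1/2)*(-3/2) + Gamma_ttt*(-3/2)^2) = -12240/6601

Answer: Gamma_sss = 7200/6601, Gamma_sst = 7500/6601, Gamma_stt = -16200/6601, Gamma_tss = -1920/6601, Gamma_tst = -2000/6601, Gamma_ttt = 4320/6601; accelerations (d^2s/dtau^2, d^2t/dtau^2) = (45900/6601, -12240/6601)


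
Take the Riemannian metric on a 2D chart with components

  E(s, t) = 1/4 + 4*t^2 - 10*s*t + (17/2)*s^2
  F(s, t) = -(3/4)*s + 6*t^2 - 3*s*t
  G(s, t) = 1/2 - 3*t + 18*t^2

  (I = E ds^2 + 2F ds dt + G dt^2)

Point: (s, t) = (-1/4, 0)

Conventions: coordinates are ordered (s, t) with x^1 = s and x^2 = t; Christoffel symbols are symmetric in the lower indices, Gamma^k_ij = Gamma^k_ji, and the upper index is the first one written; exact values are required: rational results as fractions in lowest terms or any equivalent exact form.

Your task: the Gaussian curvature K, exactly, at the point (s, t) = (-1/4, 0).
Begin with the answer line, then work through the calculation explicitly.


Answer: K = -192512/8281

E = 25/32, F = 3/16, G = 1/2, EG - F^2 = 91/256 at the point
E_s = -17/4, E_t = 5/2, F_s = -3/4, F_t = 3/4, G_s = 0, G_t = -3
E_tt = 8, F_st = -3, G_ss = 0
Apply the Brioschi formula K = (det M1 - det M2)/(EG - F^2)^2 over the derivative matrices of E, F, G.
M1 = [[-E_tt/2 + F_st - G_ss/2, E_s/2, F_s - E_t/2], [F_t - G_s/2, E, F], [G_t/2, F, G]] = [[-7, -17/8, -2], [3/4, 25/32, 3/16], [-3/2, 3/16, 1/2]]; det M1 = -119/32
M2 = [[0, E_t/2, G_s/2], [E_t/2, E, F], [G_s/2, F, G]] = [[0, 5/4, 0], [5/4, 25/32, 3/16], [0, 3/16, 1/2]]; det M2 = -25/32
det M1 - det M2 = -47/16; K = -47/16 / (91/256)^2 = -192512/8281


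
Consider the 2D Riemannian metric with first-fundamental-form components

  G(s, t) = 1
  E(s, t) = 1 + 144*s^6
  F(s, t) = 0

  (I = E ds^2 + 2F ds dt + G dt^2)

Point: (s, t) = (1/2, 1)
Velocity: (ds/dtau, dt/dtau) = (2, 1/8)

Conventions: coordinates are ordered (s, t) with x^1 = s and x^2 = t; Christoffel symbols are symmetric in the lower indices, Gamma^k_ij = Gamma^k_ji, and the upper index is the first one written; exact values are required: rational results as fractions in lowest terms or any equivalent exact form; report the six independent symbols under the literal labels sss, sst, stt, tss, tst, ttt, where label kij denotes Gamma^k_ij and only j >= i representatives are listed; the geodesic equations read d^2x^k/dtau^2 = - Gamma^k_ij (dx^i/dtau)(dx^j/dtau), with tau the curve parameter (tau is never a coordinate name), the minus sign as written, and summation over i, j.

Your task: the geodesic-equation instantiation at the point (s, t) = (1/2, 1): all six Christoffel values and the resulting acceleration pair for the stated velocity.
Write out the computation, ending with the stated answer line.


E = 13/4, F = 0, G = 1 at the point
E_s = 27, E_t = 0, F_s = 0, F_t = 0, G_s = 0, G_t = 0
EG - F^2 = 13/4;  g^inv = (4/13) * [[1, 0], [0, 13/4]]
first-kind symbols [ij,l] = (1/2)(d_i g_jl + d_j g_il - d_l g_ij): [ss,s] = E_s/2 = 27/2, [ss,t] = F_s - E_t/2 = 0, [st,s] = E_t/2 = 0, [st,t] = G_s/2 = 0, [tt,s] = F_t - G_s/2 = 0, [tt,t] = G_t/2 = 0
Gamma^s_ij = (G*[ij,s] - F*[ij,t])/(EG - F^2), Gamma^t_ij = (E*[ij,t] - F*[ij,s])/(EG - F^2)
Gamma_sss = 54/13, Gamma_sst = 0, Gamma_stt = 0, Gamma_tss = 0, Gamma_tst = 0, Gamma_ttt = 0
d^2s/dtau^2 = -(Gamma_sss*(2)^2 + 2*Gamma_sst*(2)*(1/8) + Gamma_stt*(1/8)^2) = -216/13
d^2t/dtau^2 = -(Gamma_tss*(2)^2 + 2*Gamma_tst*(2)*(1/8) + Gamma_ttt*(1/8)^2) = 0

Answer: Gamma_sss = 54/13, Gamma_sst = 0, Gamma_stt = 0, Gamma_tss = 0, Gamma_tst = 0, Gamma_ttt = 0; accelerations (d^2s/dtau^2, d^2t/dtau^2) = (-216/13, 0)


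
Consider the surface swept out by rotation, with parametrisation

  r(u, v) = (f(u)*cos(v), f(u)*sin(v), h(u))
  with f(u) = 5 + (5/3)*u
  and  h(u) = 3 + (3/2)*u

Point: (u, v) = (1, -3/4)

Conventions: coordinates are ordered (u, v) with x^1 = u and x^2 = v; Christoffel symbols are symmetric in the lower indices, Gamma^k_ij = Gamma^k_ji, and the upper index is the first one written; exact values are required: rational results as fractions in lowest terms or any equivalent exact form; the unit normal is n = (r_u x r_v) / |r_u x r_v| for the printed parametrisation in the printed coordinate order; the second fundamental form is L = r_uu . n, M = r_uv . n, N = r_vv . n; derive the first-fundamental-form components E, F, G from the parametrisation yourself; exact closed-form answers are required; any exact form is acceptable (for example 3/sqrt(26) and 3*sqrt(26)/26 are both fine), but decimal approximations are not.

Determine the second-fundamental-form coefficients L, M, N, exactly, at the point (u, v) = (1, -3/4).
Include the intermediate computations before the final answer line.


f = 20/3, f' = 5/3, f'' = 0, h' = 3/2, h'' = 0
E = 181/36, F = 0, G = 400/9; answer radicand W^2 = 181/36
unnormalised second-form numerators: l = 0, m = 0, n = 10; L = l/sqrt(181/36), and similarly M = m/sqrt(W^2), N = n/sqrt(W^2)

Answer: L = 0, M = 0, N = 60*sqrt(181)/181


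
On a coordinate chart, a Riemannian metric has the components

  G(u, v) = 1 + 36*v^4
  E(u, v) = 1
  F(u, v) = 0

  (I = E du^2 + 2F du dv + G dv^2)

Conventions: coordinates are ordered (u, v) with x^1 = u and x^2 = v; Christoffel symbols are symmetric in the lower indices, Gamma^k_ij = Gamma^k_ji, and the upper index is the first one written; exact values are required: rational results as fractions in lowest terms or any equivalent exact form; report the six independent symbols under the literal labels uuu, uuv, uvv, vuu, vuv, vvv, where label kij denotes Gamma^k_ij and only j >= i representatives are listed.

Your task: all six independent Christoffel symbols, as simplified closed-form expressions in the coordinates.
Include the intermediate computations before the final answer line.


E = 1; F = 0; G = 1 + 36*v^4
Gamma^k_ij = (1/2) g^{kl} (d_i g_jl + d_j g_il - d_l g_ij), with g^inv = (1/(EG-F^2)) [[G, -F], [-F, E]]
first partials: E_u = 0, E_v = 0, F_u = 0, F_v = 0, G_u = 0, G_v = 144*v^3
D = EG - F^2 = 1 + 36*v^4
expanded: Gamma^u_uu = (G E_u - 2F F_u + F E_v)/(2D), Gamma^u_uv = (G E_v - F G_u)/(2D), Gamma^u_vv = (2G F_v - G G_u - F G_v)/(2D), Gamma^v_uu = (2E F_u - E E_v - F E_u)/(2D), Gamma^v_uv = (E G_u - F E_v)/(2D), Gamma^v_vv = (E G_v - 2F F_v + F G_u)/(2D); substitute and cancel common factors

Answer: Gamma_uuu = 0, Gamma_uuv = 0, Gamma_uvv = 0, Gamma_vuu = 0, Gamma_vuv = 0, Gamma_vvv = 72*v^3/(36*v^4 + 1)


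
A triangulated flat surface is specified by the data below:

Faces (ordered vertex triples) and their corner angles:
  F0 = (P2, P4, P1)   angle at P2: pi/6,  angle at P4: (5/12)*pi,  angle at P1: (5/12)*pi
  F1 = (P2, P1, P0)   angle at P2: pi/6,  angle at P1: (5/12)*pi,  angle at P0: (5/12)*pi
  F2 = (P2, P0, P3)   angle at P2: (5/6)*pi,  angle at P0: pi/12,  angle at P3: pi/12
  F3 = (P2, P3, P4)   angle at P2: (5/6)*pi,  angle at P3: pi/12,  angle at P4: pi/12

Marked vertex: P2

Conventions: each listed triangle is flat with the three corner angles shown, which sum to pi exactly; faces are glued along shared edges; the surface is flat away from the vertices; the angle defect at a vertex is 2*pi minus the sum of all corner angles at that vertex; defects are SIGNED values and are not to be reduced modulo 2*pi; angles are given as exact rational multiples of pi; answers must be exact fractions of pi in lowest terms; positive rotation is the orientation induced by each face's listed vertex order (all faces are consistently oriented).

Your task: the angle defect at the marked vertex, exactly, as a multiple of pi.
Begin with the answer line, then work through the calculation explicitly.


Answer: defect(P2) = 0

Sum of corner angles at P2: 2*pi
defect = 2*pi - 2*pi


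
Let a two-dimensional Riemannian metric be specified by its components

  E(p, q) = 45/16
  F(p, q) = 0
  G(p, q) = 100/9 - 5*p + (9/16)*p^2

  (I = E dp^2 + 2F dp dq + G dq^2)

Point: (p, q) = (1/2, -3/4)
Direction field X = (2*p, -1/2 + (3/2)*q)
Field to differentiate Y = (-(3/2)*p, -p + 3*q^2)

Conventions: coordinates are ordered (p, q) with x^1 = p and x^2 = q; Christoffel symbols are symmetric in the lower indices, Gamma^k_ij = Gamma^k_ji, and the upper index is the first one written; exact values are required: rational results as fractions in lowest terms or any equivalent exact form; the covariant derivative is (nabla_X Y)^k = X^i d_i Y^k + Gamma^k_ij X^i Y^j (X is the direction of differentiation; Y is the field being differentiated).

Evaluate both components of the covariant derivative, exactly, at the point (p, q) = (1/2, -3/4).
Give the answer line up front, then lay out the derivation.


Answer: (nabla_X Y)^p = -34817/11520, (nabla_X Y)^q = 3239/568

E = 45/16, F = 0, G = 5041/576 at the point
E_p = 0, E_q = 0, F_p = 0, F_q = 0, G_p = -71/16, G_q = 0
EG - F^2 = 25205/1024;  g^inv = (1024/25205) * [[5041/576, 0], [0, 45/16]]
first-kind symbols [ij,l] = (1/2)(d_i g_jl + d_j g_il - d_l g_ij): [pp,p] = E_p/2 = 0, [pp,q] = F_p - E_q/2 = 0, [pq,p] = E_q/2 = 0, [pq,q] = G_p/2 = -71/32, [qq,p] = F_q - G_p/2 = 71/32, [qq,q] = G_q/2 = 0
Gamma^p_ij = (G*[ij,p] - F*[ij,q])/(EG - F^2), Gamma^q_ij = (E*[ij,q] - F*[ij,p])/(EG - F^2)
Gamma_ppp = 0, Gamma_ppq = 0, Gamma_pqq = 71/90, Gamma_qpp = 0, Gamma_qpq = -18/71, Gamma_qqq = 0
X = (1, -13/8), Y = (-3/4, 19/16) at the point


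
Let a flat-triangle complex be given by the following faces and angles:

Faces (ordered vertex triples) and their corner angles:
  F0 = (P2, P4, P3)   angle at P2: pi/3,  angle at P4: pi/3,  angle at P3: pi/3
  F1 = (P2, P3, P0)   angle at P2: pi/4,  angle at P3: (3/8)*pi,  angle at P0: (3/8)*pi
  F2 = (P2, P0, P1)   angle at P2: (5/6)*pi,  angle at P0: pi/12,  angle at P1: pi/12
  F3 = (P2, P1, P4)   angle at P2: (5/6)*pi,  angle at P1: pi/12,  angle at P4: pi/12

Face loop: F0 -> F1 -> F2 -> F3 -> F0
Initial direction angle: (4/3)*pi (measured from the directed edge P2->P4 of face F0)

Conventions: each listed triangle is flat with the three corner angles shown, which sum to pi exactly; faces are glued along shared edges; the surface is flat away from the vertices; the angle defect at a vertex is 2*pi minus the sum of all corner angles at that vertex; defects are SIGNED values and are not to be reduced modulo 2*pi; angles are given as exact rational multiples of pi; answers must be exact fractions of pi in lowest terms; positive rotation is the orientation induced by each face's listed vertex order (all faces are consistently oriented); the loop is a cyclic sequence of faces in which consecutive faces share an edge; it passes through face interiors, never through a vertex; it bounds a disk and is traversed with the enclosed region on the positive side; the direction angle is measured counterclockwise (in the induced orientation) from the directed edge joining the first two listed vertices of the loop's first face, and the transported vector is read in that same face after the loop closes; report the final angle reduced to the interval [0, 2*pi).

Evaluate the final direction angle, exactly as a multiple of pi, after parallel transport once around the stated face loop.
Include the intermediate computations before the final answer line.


enclosed vertex P2: corner angles sum to (9/4)*pi, defect = 2*pi - (9/4)*pi = -pi/4
summing the enclosed defects onto the initial angle, mod 2*pi in the induced orientation:
final angle = (4/3)*pi - pi/4 = (13/12)*pi (mod 2*pi)

Answer: final direction angle = (13/12)*pi


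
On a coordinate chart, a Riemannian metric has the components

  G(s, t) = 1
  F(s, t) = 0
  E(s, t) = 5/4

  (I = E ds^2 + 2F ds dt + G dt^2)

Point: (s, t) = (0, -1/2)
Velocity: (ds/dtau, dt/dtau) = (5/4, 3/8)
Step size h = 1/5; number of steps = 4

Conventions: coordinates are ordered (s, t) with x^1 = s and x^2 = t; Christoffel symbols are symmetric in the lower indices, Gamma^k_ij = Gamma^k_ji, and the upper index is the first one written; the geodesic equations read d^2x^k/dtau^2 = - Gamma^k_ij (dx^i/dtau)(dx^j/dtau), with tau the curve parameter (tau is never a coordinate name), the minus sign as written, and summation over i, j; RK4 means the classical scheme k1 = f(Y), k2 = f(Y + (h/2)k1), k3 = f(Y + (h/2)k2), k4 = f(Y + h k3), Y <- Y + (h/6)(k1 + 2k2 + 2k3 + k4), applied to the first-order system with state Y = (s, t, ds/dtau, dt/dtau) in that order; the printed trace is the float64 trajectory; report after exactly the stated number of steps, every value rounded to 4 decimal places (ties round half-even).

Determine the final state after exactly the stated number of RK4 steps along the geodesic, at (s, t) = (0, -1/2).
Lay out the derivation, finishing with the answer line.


f(Y) = (ds/dtau, dt/dtau, -Gamma^s_ij Y'^i Y'^j, -Gamma^t_ij Y'^i Y'^j) with the Gammas evaluated at the stage position; h = 0.200000; intermediate values shown to 6 dp
step 0: s = 0.0000, t = -0.5000, ds/dtau = 1.2500, dt/dtau = 0.3750
step 1:
  k1: at (s, t) = (0.000000, -0.500000), (ds/dtau, dt/dtau) = (1.250000, 0.375000); Gamma_sss = 0.000000, Gamma_sst = 0.000000, Gamma_stt = 0.000000, Gamma_tss = 0.000000, Gamma_tst = 0.000000, Gamma_ttt = 0.000000; k1 = (1.250000, 0.375000, 0.000000, 0.000000)
  k2: at (s, t) = (0.125000, -0.462500), (ds/dtau, dt/dtau) = (1.250000, 0.375000); Gamma_sss = 0.000000, Gamma_sst = 0.000000, Gamma_stt = 0.000000, Gamma_tss = 0.000000, Gamma_tst = 0.000000, Gamma_ttt = 0.000000; k2 = (1.250000, 0.375000, 0.000000, 0.000000)
  k3: at (s, t) = (0.125000, -0.462500), (ds/dtau, dt/dtau) = (1.250000, 0.375000); Gamma_sss = 0.000000, Gamma_sst = 0.000000, Gamma_stt = 0.000000, Gamma_tss = 0.000000, Gamma_tst = 0.000000, Gamma_ttt = 0.000000; k3 = (1.250000, 0.375000, 0.000000, 0.000000)
  k4: at (s, t) = (0.250000, -0.425000), (ds/dtau, dt/dtau) = (1.250000, 0.375000); Gamma_sss = 0.000000, Gamma_sst = 0.000000, Gamma_stt = 0.000000, Gamma_tss = 0.000000, Gamma_tst = 0.000000, Gamma_ttt = 0.000000; k4 = (1.250000, 0.375000, 0.000000, 0.000000)
  Y <- Y + (h/6)(k1 + 2k2 + 2k3 + k4): s = 0.2500, t = -0.4250, ds/dtau = 1.2500, dt/dtau = 0.3750
step 2:
  k1: at (s, t) = (0.250000, -0.425000), (ds/dtau, dt/dtau) = (1.250000, 0.375000); Gamma_sss = 0.000000, Gamma_sst = 0.000000, Gamma_stt = 0.000000, Gamma_tss = 0.000000, Gamma_tst = 0.000000, Gamma_ttt = 0.000000; k1 = (1.250000, 0.375000, 0.000000, 0.000000)
  k2: at (s, t) = (0.375000, -0.387500), (ds/dtau, dt/dtau) = (1.250000, 0.375000); Gamma_sss = 0.000000, Gamma_sst = 0.000000, Gamma_stt = 0.000000, Gamma_tss = 0.000000, Gamma_tst = 0.000000, Gamma_ttt = 0.000000; k2 = (1.250000, 0.375000, 0.000000, 0.000000)
  k3: at (s, t) = (0.375000, -0.387500), (ds/dtau, dt/dtau) = (1.250000, 0.375000); Gamma_sss = 0.000000, Gamma_sst = 0.000000, Gamma_stt = 0.000000, Gamma_tss = 0.000000, Gamma_tst = 0.000000, Gamma_ttt = 0.000000; k3 = (1.250000, 0.375000, 0.000000, 0.000000)
  k4: at (s, t) = (0.500000, -0.350000), (ds/dtau, dt/dtau) = (1.250000, 0.375000); Gamma_sss = 0.000000, Gamma_sst = 0.000000, Gamma_stt = 0.000000, Gamma_tss = 0.000000, Gamma_tst = 0.000000, Gamma_ttt = 0.000000; k4 = (1.250000, 0.375000, 0.000000, 0.000000)
  Y <- Y + (h/6)(k1 + 2k2 + 2k3 + k4): s = 0.5000, t = -0.3500, ds/dtau = 1.2500, dt/dtau = 0.3750
step 3:
  k1: at (s, t) = (0.500000, -0.350000), (ds/dtau, dt/dtau) = (1.250000, 0.375000); Gamma_sss = 0.000000, Gamma_sst = 0.000000, Gamma_stt = 0.000000, Gamma_tss = 0.000000, Gamma_tst = 0.000000, Gamma_ttt = 0.000000; k1 = (1.250000, 0.375000, 0.000000, 0.000000)
  k2: at (s, t) = (0.625000, -0.312500), (ds/dtau, dt/dtau) = (1.250000, 0.375000); Gamma_sss = 0.000000, Gamma_sst = 0.000000, Gamma_stt = 0.000000, Gamma_tss = 0.000000, Gamma_tst = 0.000000, Gamma_ttt = 0.000000; k2 = (1.250000, 0.375000, 0.000000, 0.000000)
  k3: at (s, t) = (0.625000, -0.312500), (ds/dtau, dt/dtau) = (1.250000, 0.375000); Gamma_sss = 0.000000, Gamma_sst = 0.000000, Gamma_stt = 0.000000, Gamma_tss = 0.000000, Gamma_tst = 0.000000, Gamma_ttt = 0.000000; k3 = (1.250000, 0.375000, 0.000000, 0.000000)
  k4: at (s, t) = (0.750000, -0.275000), (ds/dtau, dt/dtau) = (1.250000, 0.375000); Gamma_sss = 0.000000, Gamma_sst = 0.000000, Gamma_stt = 0.000000, Gamma_tss = 0.000000, Gamma_tst = 0.000000, Gamma_ttt = 0.000000; k4 = (1.250000, 0.375000, 0.000000, 0.000000)
  Y <- Y + (h/6)(k1 + 2k2 + 2k3 + k4): s = 0.7500, t = -0.2750, ds/dtau = 1.2500, dt/dtau = 0.3750
step 4:
  k1: at (s, t) = (0.750000, -0.275000), (ds/dtau, dt/dtau) = (1.250000, 0.375000); Gamma_sss = 0.000000, Gamma_sst = 0.000000, Gamma_stt = 0.000000, Gamma_tss = 0.000000, Gamma_tst = 0.000000, Gamma_ttt = 0.000000; k1 = (1.250000, 0.375000, 0.000000, 0.000000)
  k2: at (s, t) = (0.875000, -0.237500), (ds/dtau, dt/dtau) = (1.250000, 0.375000); Gamma_sss = 0.000000, Gamma_sst = 0.000000, Gamma_stt = 0.000000, Gamma_tss = 0.000000, Gamma_tst = 0.000000, Gamma_ttt = 0.000000; k2 = (1.250000, 0.375000, 0.000000, 0.000000)
  k3: at (s, t) = (0.875000, -0.237500), (ds/dtau, dt/dtau) = (1.250000, 0.375000); Gamma_sss = 0.000000, Gamma_sst = 0.000000, Gamma_stt = 0.000000, Gamma_tss = 0.000000, Gamma_tst = 0.000000, Gamma_ttt = 0.000000; k3 = (1.250000, 0.375000, 0.000000, 0.000000)
  k4: at (s, t) = (1.000000, -0.200000), (ds/dtau, dt/dtau) = (1.250000, 0.375000); Gamma_sss = 0.000000, Gamma_sst = 0.000000, Gamma_stt = 0.000000, Gamma_tss = 0.000000, Gamma_tst = 0.000000, Gamma_ttt = 0.000000; k4 = (1.250000, 0.375000, 0.000000, 0.000000)
  Y <- Y + (h/6)(k1 + 2k2 + 2k3 + k4): s = 1.0000, t = -0.2000, ds/dtau = 1.2500, dt/dtau = 0.3750

Answer: s = 1.0000, t = -0.2000, ds/dtau = 1.2500, dt/dtau = 0.3750
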